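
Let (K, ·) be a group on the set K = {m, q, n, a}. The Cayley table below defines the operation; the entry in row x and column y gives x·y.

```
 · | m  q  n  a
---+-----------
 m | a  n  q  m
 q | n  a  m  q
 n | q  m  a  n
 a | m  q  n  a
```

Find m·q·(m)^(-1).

The identity is a. In row m, the entry a sits in column m, so m^(-1) = m.
m·q = n
n·m = q

q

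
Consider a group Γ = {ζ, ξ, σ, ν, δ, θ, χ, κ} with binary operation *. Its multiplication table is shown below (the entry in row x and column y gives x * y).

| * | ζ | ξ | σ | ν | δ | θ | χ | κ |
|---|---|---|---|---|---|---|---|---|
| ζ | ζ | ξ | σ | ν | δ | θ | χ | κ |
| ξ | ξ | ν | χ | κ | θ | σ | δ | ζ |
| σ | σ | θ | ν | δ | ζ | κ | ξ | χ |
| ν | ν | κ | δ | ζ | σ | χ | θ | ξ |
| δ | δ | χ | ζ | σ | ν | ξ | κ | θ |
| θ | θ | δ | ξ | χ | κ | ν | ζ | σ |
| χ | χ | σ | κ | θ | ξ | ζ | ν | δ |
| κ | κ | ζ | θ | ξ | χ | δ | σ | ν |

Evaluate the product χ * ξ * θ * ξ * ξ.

ξ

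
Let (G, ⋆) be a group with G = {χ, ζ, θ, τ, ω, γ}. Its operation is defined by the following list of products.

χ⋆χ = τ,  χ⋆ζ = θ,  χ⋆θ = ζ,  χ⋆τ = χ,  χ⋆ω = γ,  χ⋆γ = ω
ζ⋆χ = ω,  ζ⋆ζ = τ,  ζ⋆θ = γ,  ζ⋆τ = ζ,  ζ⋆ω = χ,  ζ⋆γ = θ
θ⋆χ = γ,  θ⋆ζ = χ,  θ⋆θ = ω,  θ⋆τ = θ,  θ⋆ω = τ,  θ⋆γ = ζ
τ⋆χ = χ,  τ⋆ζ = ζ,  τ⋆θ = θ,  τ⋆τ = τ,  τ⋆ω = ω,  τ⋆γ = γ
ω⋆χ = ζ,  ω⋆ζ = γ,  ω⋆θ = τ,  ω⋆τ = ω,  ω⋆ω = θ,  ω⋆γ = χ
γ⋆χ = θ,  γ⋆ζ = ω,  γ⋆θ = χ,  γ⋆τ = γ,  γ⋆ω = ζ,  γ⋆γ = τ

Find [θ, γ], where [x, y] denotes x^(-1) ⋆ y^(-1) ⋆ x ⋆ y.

Identity is τ; from the table θ^(-1) = ω and γ^(-1) = γ.
ω ⋆ γ = χ
χ ⋆ θ = ζ
ζ ⋆ γ = θ

θ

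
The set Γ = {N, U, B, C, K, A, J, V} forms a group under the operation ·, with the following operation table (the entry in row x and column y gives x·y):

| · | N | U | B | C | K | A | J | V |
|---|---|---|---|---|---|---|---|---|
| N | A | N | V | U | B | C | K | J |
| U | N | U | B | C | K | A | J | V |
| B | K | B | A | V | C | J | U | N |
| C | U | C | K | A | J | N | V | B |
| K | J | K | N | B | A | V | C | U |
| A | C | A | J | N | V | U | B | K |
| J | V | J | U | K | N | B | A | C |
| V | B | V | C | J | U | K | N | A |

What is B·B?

A

Read row B, column B: B·B = A.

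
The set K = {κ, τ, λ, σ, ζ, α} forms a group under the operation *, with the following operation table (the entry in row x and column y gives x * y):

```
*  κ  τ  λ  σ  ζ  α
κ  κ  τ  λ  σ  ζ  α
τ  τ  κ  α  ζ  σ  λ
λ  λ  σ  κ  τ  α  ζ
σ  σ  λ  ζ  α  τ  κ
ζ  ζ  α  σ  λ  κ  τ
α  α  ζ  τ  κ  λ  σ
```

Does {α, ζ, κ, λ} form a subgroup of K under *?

α * α = σ, which is not in {α, ζ, κ, λ}.
The subset is not closed under *, so it is not a subgroup.

No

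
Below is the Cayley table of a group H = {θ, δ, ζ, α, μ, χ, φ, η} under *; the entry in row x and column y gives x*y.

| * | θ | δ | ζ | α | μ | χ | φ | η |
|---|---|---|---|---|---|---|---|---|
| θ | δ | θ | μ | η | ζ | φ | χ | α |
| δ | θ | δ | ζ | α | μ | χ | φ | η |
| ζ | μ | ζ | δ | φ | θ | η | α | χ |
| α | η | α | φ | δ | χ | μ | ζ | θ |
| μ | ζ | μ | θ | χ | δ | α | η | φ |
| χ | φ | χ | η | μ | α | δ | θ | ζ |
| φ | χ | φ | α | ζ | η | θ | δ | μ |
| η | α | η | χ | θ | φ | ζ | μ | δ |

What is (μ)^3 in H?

μ^1 = μ
μ^2 = μ*μ = δ
μ^3 = δ*μ = μ

μ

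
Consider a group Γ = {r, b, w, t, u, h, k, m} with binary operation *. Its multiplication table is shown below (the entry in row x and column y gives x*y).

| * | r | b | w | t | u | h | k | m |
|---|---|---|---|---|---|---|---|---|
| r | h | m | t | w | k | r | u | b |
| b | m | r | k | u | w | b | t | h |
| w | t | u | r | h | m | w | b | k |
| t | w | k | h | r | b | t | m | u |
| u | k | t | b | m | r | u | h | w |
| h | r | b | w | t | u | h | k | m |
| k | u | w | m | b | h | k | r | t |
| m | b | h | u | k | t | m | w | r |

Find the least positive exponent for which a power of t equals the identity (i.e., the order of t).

4

The identity element is h (its row matches the header).
t^1 = t
t^2 = t*t = r
t^3 = r*t = w
t^4 = w*t = h
The first power of t equal to the identity is t^4, so ord(t) = 4.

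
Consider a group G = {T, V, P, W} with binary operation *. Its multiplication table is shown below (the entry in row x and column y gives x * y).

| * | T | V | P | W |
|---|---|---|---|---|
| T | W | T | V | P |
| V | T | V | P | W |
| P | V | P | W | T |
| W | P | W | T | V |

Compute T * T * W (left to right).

T * T = W
W * W = V

V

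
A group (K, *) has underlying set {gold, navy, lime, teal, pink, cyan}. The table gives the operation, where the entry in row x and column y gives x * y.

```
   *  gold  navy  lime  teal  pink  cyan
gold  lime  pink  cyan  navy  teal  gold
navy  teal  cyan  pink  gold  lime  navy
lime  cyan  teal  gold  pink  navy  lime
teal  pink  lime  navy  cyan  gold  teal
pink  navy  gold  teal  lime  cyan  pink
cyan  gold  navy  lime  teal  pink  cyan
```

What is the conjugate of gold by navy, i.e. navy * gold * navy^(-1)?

The identity is cyan. In row navy, the entry cyan sits in column navy, so navy^(-1) = navy.
navy * gold = teal
teal * navy = lime

lime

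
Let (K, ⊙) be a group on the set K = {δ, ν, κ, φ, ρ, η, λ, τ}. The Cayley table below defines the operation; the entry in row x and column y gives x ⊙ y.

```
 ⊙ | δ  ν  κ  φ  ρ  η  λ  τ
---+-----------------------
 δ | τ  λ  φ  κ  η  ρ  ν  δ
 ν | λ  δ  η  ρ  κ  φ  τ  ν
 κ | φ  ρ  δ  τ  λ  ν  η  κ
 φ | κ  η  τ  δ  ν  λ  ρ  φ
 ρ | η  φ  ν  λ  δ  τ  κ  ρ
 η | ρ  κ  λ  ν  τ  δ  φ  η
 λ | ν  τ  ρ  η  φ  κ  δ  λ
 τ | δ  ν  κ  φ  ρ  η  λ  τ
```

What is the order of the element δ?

The identity element is τ (its row matches the header).
δ^1 = δ
δ^2 = δ ⊙ δ = τ
The first power of δ equal to the identity is δ^2, so ord(δ) = 2.

2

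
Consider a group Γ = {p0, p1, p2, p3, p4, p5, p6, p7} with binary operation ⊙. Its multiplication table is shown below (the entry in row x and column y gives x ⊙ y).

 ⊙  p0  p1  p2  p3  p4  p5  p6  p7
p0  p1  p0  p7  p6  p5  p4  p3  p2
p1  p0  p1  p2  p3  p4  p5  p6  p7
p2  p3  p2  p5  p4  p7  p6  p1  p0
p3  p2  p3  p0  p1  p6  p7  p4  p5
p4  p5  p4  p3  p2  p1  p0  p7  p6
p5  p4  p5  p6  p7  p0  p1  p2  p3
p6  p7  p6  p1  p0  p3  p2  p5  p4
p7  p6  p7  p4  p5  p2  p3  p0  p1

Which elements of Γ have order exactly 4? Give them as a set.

Identity is p1. Compute the order of each non-identity element by repeated multiplication:
  p0: p0 → p1  (order 2)
  p2: p2 → p5 → p6 → p1  (order 4)
  p3: p3 → p1  (order 2)
  p4: p4 → p1  (order 2)
  p5: p5 → p1  (order 2)
  p6: p6 → p5 → p2 → p1  (order 4)
  p7: p7 → p1  (order 2)
Elements of order 4: {p2, p6}.

{p2, p6}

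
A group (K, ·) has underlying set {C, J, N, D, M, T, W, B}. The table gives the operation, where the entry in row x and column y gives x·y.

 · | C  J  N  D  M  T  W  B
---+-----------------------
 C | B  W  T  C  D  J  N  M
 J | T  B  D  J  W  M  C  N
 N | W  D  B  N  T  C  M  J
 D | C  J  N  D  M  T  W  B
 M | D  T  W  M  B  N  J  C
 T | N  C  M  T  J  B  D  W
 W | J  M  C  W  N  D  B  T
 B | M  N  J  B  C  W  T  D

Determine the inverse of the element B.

First locate the identity: row D matches the header, so D is the identity.
Scan row B for D: B·B = D. Hence B^(-1) = B.

B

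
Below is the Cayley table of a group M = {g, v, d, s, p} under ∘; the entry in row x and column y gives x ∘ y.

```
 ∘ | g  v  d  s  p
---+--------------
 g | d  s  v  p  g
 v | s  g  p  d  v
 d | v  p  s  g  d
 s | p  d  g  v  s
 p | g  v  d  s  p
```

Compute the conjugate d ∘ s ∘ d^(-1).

The identity is p. In row d, the entry p sits in column v, so d^(-1) = v.
d ∘ s = g
g ∘ v = s

s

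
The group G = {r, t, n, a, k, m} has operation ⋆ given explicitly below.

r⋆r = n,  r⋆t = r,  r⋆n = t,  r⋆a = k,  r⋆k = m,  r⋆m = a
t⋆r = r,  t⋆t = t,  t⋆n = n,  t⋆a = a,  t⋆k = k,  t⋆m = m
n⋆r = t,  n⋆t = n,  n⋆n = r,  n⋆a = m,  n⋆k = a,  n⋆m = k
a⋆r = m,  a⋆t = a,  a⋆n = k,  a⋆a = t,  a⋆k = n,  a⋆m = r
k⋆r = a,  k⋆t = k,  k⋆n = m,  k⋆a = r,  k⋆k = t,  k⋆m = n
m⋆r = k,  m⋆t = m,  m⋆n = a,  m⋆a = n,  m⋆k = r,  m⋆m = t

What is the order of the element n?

The identity element is t (its row matches the header).
n^1 = n
n^2 = n ⋆ n = r
n^3 = r ⋆ n = t
The first power of n equal to the identity is n^3, so ord(n) = 3.

3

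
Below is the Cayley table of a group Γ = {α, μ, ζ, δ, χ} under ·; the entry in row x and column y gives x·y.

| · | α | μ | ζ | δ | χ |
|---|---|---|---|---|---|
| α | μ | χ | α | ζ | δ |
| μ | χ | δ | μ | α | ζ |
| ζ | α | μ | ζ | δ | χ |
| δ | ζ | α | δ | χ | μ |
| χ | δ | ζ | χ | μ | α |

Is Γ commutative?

Check whether the table is symmetric across its main diagonal.
Every entry (row x, col y) equals the entry (row y, col x), so Γ is abelian.

Yes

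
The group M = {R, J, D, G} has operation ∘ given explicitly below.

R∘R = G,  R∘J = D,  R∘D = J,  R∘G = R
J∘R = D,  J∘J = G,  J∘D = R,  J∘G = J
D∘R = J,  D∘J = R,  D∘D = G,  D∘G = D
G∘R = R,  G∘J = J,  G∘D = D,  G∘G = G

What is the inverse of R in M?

R

First locate the identity: row G matches the header, so G is the identity.
Scan row R for G: R ∘ R = G. Hence R^(-1) = R.
(Structurally, M here is isomorphic to the Klein four-group V_4.)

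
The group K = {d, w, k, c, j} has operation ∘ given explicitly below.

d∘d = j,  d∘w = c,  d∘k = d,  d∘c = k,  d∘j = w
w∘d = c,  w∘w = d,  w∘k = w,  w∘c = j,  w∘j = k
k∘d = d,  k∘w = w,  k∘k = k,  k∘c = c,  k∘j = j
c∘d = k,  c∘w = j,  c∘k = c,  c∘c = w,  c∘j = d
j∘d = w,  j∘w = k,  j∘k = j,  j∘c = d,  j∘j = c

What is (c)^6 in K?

c^1 = c
c^2 = c ∘ c = w
c^3 = w ∘ c = j
c^4 = j ∘ c = d
c^5 = d ∘ c = k
c^6 = k ∘ c = c

c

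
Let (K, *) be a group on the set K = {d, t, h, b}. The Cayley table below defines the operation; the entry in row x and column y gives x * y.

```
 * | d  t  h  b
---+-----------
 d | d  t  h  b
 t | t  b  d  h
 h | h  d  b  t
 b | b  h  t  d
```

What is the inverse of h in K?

t

First locate the identity: row d matches the header, so d is the identity.
Scan row h for d: h * t = d. Hence h^(-1) = t.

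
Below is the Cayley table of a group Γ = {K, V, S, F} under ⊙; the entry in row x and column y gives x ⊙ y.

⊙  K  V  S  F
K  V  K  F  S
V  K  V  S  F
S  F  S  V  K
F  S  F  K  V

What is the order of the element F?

2

The identity element is V (its row matches the header).
F^1 = F
F^2 = F ⊙ F = V
The first power of F equal to the identity is F^2, so ord(F) = 2.
(Structurally, Γ here is isomorphic to the Klein four-group V_4.)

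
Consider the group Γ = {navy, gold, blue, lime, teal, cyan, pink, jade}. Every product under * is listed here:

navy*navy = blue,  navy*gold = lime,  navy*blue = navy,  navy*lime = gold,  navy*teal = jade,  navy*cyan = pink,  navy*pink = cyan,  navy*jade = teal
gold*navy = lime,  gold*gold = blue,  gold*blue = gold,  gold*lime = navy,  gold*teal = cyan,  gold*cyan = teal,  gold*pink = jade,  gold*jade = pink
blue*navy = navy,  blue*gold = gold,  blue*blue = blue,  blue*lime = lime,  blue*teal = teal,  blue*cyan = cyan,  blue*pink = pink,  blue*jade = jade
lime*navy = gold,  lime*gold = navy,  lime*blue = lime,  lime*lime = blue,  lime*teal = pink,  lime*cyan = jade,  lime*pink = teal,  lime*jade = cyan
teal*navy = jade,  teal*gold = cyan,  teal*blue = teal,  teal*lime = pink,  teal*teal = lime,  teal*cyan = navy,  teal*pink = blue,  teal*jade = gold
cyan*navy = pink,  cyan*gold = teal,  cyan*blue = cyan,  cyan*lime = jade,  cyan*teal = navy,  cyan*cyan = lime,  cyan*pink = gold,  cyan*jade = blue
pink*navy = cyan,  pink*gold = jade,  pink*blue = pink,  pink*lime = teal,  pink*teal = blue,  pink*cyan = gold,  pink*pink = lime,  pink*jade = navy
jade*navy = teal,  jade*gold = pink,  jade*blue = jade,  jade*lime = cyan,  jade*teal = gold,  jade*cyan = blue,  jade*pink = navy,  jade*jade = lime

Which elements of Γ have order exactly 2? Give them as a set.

{gold, lime, navy}

Identity is blue. Compute the order of each non-identity element by repeated multiplication:
  navy: navy → blue  (order 2)
  gold: gold → blue  (order 2)
  lime: lime → blue  (order 2)
  teal: teal → lime → pink → blue  (order 4)
  cyan: cyan → lime → jade → blue  (order 4)
  pink: pink → lime → teal → blue  (order 4)
  jade: jade → lime → cyan → blue  (order 4)
Elements of order 2: {gold, lime, navy}.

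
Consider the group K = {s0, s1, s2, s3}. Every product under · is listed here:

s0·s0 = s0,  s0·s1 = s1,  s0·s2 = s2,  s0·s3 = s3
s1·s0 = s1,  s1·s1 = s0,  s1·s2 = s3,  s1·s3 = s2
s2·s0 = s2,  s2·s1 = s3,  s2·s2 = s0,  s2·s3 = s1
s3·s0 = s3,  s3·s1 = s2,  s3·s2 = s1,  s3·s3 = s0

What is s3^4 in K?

s0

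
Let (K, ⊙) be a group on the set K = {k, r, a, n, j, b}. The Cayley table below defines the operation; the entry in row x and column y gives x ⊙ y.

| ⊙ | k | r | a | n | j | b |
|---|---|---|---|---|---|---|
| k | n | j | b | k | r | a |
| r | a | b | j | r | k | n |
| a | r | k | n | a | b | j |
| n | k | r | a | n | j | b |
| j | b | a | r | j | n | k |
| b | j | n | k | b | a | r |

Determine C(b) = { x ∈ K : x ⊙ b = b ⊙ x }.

{b, n, r}

Compare row b with column b entry by entry.
r ⊙ b = n = b ⊙ r, so r commutes with b.
a ⊙ b = j but b ⊙ a = k, so a does not.
Collecting the elements that commute with b: C(b) = {b, n, r}.
(Structurally, K here is isomorphic to the symmetric group S_3.)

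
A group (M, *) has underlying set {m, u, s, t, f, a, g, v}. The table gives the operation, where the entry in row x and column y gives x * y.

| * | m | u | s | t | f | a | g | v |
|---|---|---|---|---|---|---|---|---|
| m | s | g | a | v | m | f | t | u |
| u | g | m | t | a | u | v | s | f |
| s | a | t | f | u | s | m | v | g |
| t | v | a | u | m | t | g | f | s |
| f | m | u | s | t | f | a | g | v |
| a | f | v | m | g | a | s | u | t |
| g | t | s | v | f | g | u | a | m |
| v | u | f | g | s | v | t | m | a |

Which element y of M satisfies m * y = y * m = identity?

First locate the identity: row f matches the header, so f is the identity.
Scan row m for f: m * a = f. Hence m^(-1) = a.
(Structurally, M here is isomorphic to the cyclic group Z_8.)

a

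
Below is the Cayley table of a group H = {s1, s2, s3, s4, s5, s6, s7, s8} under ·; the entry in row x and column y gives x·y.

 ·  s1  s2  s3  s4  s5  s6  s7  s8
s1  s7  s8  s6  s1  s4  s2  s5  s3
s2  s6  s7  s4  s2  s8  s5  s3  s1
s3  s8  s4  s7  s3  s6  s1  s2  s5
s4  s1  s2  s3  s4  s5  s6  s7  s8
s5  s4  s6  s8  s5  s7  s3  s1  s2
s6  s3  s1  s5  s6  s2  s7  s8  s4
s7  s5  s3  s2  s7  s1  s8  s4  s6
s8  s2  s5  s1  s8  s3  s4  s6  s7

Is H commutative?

s1·s6 = s2 but s6·s1 = s3.
Since s1 and s6 do not commute, H is not abelian.

No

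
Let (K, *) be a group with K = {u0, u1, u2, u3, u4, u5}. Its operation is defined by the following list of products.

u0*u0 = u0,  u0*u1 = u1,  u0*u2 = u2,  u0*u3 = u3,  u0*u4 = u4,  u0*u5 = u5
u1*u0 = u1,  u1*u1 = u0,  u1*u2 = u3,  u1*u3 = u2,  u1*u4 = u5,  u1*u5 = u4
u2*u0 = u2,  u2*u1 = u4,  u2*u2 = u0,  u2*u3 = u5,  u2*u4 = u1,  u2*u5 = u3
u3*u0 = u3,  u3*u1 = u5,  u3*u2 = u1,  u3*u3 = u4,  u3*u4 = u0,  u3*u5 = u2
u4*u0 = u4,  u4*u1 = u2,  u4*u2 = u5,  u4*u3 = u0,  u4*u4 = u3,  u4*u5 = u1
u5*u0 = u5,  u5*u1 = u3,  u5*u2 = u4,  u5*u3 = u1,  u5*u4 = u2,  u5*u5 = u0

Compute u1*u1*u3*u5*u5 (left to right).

u3

u1*u1 = u0
u0*u3 = u3
u3*u5 = u2
u2*u5 = u3
(Structurally, K here is isomorphic to the symmetric group S_3.)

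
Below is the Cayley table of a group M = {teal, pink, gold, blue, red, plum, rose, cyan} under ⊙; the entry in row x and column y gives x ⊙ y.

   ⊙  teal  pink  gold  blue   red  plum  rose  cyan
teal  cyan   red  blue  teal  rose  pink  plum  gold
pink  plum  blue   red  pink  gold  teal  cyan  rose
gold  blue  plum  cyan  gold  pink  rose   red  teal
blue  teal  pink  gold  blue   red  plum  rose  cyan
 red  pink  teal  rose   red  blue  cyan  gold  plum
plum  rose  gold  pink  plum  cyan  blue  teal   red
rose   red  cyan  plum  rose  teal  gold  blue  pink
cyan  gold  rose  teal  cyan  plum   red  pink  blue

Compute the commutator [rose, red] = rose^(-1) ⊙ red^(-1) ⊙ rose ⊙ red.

Identity is blue; from the table rose^(-1) = rose and red^(-1) = red.
rose ⊙ red = teal
teal ⊙ rose = plum
plum ⊙ red = cyan
(Structurally, M here is isomorphic to the dihedral group D_4.)

cyan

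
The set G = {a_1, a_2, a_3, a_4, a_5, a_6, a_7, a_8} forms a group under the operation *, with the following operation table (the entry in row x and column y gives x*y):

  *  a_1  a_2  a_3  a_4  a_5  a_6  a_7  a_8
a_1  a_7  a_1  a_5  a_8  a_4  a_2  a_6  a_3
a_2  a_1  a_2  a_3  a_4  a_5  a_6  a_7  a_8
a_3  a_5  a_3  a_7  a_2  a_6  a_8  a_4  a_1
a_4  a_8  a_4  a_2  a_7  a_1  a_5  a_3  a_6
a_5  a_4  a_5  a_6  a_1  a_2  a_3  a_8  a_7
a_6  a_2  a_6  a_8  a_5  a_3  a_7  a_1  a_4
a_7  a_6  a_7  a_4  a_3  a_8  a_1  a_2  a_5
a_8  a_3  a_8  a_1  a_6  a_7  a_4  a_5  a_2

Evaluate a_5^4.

a_5^1 = a_5
a_5^2 = a_5*a_5 = a_2
a_5^3 = a_2*a_5 = a_5
a_5^4 = a_5*a_5 = a_2

a_2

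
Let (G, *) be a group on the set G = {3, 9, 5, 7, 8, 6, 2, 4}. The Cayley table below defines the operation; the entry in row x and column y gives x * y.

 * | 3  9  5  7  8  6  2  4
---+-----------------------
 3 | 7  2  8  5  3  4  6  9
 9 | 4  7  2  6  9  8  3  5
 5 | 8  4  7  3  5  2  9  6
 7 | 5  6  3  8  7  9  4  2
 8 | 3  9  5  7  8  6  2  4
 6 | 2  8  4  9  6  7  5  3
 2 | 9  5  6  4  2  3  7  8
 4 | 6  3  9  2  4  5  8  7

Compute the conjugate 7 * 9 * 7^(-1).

The identity is 8. In row 7, the entry 8 sits in column 7, so 7^(-1) = 7.
7 * 9 = 6
6 * 7 = 9
(Structurally, G here is isomorphic to the quaternion group Q_8.)

9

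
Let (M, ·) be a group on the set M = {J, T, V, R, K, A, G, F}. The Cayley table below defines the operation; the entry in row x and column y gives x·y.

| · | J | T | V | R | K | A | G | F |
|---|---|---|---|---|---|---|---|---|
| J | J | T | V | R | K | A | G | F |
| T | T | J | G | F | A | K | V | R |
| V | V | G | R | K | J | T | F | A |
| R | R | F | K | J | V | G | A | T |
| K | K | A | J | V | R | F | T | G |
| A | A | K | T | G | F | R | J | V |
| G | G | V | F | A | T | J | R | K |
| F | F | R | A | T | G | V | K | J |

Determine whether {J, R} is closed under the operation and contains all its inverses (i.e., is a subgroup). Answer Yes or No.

{J, R} contains the identity J.
Checking products: every product of two elements of {J, R} (read from the table) lies in {J, R}, so the set is closed.
In a finite group, a nonempty closed subset is a subgroup. So {J, R} ≤ M.
(Structurally, M here is isomorphic to Z_2 x Z_4.)

Yes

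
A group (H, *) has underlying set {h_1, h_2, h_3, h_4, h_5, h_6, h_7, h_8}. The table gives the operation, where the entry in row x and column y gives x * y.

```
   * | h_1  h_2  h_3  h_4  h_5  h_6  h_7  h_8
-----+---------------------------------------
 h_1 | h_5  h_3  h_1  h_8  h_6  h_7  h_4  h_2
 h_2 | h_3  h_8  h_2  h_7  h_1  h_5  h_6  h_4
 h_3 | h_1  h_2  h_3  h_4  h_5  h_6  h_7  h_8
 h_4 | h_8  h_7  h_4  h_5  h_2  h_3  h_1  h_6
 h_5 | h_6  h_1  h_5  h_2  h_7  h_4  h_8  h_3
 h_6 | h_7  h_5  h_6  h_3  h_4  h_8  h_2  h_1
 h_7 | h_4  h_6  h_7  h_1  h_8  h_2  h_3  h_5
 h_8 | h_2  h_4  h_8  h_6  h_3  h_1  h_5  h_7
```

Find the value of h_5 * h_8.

Read row h_5, column h_8: h_5 * h_8 = h_3.

h_3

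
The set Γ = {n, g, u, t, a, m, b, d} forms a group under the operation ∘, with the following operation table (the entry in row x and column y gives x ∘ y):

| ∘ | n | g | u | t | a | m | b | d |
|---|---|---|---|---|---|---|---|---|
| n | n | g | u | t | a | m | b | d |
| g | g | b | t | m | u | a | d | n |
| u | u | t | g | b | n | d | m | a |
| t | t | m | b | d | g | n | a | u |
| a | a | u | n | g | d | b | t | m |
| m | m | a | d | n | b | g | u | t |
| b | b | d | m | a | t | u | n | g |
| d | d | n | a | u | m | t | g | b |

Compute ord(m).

The identity element is n (its row matches the header).
m^1 = m
m^2 = m ∘ m = g
m^3 = g ∘ m = a
m^4 = a ∘ m = b
m^5 = b ∘ m = u
m^6 = u ∘ m = d
m^7 = d ∘ m = t
m^8 = t ∘ m = n
The first power of m equal to the identity is m^8, so ord(m) = 8.
(Structurally, Γ here is isomorphic to the cyclic group Z_8.)

8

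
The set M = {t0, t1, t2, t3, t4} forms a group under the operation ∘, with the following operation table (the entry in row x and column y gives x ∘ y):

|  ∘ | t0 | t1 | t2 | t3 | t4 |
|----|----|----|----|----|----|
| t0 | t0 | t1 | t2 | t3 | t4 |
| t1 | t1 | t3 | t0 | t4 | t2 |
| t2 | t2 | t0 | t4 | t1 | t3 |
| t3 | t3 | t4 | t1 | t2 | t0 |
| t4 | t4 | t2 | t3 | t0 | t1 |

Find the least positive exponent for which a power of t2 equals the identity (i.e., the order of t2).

The identity element is t0 (its row matches the header).
t2^1 = t2
t2^2 = t2 ∘ t2 = t4
t2^3 = t4 ∘ t2 = t3
t2^4 = t3 ∘ t2 = t1
t2^5 = t1 ∘ t2 = t0
The first power of t2 equal to the identity is t2^5, so ord(t2) = 5.

5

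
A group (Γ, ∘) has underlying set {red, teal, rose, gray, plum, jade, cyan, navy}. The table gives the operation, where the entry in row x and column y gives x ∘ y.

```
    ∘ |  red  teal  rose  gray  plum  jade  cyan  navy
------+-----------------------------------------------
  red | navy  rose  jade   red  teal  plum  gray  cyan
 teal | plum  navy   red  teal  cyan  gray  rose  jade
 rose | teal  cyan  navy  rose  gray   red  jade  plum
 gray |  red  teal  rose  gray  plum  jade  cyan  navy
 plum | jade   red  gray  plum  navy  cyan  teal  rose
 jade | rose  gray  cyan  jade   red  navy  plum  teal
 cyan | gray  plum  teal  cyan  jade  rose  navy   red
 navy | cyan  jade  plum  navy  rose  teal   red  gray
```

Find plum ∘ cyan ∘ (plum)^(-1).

The identity is gray. In row plum, the entry gray sits in column rose, so plum^(-1) = rose.
plum ∘ cyan = teal
teal ∘ rose = red

red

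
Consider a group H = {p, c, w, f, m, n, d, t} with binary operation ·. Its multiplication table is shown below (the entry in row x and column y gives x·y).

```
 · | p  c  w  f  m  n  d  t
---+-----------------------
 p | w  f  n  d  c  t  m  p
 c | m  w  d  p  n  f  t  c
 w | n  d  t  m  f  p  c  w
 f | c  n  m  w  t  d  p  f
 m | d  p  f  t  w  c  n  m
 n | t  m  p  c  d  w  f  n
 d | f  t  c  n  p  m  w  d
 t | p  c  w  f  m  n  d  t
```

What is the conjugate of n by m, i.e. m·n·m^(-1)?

The identity is t. In row m, the entry t sits in column f, so m^(-1) = f.
m·n = c
c·f = p

p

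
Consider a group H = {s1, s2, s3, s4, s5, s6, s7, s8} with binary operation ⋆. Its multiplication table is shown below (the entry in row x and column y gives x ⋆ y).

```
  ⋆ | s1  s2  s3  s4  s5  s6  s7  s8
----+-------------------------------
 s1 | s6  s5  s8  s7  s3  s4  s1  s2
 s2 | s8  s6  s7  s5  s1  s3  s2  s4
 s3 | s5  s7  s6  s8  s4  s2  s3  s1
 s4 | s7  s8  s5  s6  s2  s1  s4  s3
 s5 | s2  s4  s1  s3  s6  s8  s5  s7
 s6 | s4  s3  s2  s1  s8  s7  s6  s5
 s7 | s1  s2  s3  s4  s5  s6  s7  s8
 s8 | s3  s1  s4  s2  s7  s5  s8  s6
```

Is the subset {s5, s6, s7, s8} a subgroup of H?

{s5, s6, s7, s8} contains the identity s7.
Checking products: every product of two elements of {s5, s6, s7, s8} (read from the table) lies in {s5, s6, s7, s8}, so the set is closed.
In a finite group, a nonempty closed subset is a subgroup. So {s5, s6, s7, s8} ≤ H.

Yes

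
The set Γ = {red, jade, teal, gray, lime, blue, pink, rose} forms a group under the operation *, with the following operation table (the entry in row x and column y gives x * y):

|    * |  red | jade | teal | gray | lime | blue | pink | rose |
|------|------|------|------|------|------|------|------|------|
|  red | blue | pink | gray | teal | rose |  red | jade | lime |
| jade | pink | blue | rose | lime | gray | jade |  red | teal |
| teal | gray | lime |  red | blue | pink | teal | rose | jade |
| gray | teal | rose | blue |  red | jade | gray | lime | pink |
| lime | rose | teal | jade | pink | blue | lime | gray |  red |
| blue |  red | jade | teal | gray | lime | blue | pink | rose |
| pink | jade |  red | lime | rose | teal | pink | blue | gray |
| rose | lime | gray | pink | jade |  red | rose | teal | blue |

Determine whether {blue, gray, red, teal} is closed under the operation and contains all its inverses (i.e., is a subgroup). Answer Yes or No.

Yes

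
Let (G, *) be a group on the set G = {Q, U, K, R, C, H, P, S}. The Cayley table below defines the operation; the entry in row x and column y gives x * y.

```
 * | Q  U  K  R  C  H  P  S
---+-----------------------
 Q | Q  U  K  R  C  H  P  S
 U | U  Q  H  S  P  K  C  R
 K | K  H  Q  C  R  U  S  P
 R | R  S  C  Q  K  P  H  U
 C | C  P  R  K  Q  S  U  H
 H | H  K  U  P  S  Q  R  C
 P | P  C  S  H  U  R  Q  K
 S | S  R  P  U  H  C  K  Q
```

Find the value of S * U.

R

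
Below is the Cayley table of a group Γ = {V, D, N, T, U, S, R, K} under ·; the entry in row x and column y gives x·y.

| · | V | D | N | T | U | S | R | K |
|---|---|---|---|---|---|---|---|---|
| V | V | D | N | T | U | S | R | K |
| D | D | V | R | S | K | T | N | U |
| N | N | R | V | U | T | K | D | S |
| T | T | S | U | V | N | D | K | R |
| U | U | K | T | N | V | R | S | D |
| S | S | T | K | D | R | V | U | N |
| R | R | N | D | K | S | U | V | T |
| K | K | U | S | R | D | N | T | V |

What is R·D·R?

D

R·D = N
N·R = D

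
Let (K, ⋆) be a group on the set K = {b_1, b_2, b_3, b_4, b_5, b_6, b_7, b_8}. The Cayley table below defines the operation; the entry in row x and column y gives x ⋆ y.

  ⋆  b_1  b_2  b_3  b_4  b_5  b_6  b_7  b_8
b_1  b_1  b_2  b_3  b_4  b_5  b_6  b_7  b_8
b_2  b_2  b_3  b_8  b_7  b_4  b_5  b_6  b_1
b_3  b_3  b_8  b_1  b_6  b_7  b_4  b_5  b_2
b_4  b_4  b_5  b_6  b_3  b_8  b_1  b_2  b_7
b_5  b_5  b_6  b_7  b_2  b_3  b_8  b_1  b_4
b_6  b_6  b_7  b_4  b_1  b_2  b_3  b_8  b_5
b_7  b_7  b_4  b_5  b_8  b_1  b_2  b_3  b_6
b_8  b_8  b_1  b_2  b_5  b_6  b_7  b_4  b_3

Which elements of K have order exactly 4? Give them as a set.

Identity is b_1. Compute the order of each non-identity element by repeated multiplication:
  b_2: b_2 → b_3 → b_8 → b_1  (order 4)
  b_3: b_3 → b_1  (order 2)
  b_4: b_4 → b_3 → b_6 → b_1  (order 4)
  b_5: b_5 → b_3 → b_7 → b_1  (order 4)
  b_6: b_6 → b_3 → b_4 → b_1  (order 4)
  b_7: b_7 → b_3 → b_5 → b_1  (order 4)
  b_8: b_8 → b_3 → b_2 → b_1  (order 4)
Elements of order 4: {b_2, b_4, b_5, b_6, b_7, b_8}.

{b_2, b_4, b_5, b_6, b_7, b_8}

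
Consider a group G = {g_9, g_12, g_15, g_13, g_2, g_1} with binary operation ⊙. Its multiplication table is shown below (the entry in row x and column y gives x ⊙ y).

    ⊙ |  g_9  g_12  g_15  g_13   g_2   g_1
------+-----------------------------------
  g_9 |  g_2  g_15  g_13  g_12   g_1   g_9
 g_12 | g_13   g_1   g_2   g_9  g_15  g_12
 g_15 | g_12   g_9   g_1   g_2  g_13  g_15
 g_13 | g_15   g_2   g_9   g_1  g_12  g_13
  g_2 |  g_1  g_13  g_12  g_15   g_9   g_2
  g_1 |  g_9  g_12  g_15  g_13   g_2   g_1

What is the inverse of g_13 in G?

First locate the identity: row g_1 matches the header, so g_1 is the identity.
Scan row g_13 for g_1: g_13 ⊙ g_13 = g_1. Hence g_13^(-1) = g_13.

g_13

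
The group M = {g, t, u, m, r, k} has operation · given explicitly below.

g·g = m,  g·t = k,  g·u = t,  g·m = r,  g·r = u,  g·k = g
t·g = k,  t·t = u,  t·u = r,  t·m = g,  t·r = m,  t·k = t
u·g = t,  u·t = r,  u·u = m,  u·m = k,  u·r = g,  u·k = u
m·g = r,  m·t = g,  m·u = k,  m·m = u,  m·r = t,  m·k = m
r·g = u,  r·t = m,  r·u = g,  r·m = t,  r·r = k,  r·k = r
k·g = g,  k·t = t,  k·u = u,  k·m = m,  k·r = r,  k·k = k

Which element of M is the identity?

k

The identity e satisfies e·x = x for all x, so its row in the table reproduces the column headers.
Row k reads: g, t, u, m, r, k — exactly the header order. So k is the identity.
(Structurally, M here is isomorphic to the cyclic group Z_6.)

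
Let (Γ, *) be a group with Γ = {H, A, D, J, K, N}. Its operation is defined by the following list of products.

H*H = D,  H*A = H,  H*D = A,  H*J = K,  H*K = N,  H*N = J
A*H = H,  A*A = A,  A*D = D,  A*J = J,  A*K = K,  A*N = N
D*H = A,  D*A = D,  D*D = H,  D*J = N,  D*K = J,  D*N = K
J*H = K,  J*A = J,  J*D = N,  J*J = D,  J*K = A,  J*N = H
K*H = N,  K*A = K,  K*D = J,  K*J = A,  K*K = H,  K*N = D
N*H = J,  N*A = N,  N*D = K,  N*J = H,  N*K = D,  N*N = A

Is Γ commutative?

Yes

Check whether the table is symmetric across its main diagonal.
Every entry (row x, col y) equals the entry (row y, col x), so Γ is abelian.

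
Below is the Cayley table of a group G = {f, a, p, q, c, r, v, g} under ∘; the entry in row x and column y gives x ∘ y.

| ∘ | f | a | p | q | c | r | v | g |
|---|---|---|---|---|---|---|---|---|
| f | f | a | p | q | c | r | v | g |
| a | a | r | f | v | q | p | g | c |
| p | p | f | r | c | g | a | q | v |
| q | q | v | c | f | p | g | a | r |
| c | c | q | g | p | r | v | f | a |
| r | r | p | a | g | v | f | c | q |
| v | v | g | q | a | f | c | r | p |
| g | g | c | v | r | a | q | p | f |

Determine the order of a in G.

4

The identity element is f (its row matches the header).
a^1 = a
a^2 = a ∘ a = r
a^3 = r ∘ a = p
a^4 = p ∘ a = f
The first power of a equal to the identity is a^4, so ord(a) = 4.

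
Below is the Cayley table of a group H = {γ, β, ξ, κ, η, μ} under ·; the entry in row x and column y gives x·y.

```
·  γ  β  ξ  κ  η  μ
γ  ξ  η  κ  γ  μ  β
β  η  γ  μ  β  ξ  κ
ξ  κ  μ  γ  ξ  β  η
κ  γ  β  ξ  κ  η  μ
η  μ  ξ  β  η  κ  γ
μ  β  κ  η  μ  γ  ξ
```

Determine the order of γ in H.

3

The identity element is κ (its row matches the header).
γ^1 = γ
γ^2 = γ·γ = ξ
γ^3 = ξ·γ = κ
The first power of γ equal to the identity is γ^3, so ord(γ) = 3.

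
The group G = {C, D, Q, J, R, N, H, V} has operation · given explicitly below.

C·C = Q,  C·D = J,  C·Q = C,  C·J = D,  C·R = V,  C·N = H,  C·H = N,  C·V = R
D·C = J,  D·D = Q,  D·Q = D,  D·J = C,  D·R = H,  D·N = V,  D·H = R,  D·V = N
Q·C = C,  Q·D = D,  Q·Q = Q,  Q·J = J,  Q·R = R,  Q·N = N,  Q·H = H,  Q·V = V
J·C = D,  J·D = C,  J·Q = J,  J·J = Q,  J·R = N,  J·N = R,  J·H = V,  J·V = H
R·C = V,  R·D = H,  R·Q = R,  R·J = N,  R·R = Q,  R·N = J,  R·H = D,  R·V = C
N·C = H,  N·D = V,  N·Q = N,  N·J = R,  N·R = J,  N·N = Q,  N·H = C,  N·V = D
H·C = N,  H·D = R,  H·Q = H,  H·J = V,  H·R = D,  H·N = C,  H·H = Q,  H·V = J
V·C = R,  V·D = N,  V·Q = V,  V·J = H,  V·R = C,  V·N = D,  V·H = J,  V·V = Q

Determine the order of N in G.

2

The identity element is Q (its row matches the header).
N^1 = N
N^2 = N·N = Q
The first power of N equal to the identity is N^2, so ord(N) = 2.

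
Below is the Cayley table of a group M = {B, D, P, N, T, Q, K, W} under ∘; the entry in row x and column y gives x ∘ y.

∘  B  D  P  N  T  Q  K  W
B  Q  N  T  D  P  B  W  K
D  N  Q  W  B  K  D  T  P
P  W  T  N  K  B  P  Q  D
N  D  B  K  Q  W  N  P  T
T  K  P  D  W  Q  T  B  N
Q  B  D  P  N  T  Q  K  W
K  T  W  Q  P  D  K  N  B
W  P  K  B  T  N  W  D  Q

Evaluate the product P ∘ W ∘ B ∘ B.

P ∘ W = D
D ∘ B = N
N ∘ B = D

D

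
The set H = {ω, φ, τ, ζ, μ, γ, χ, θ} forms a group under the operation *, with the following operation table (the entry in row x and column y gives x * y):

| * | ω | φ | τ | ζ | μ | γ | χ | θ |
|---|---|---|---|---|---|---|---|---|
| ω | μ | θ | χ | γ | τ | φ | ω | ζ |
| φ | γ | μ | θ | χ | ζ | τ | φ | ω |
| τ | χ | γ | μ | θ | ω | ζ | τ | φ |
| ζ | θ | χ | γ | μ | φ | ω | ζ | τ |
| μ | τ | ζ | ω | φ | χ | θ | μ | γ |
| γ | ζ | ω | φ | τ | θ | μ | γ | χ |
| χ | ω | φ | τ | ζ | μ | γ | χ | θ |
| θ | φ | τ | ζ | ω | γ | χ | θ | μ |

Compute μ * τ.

ω

Read row μ, column τ: μ * τ = ω.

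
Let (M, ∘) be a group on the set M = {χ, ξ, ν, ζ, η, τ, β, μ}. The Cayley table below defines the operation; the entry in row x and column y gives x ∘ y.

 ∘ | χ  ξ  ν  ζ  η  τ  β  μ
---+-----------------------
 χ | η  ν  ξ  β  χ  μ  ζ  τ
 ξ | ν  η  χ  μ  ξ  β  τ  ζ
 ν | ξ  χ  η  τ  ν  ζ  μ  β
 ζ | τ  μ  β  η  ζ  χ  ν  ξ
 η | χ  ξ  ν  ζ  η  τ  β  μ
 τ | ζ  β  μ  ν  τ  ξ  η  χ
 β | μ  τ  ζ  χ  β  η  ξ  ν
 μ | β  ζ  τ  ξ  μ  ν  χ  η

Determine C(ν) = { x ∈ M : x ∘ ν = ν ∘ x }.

Compare row ν with column ν entry by entry.
χ ∘ ν = ξ = ν ∘ χ, so χ commutes with ν.
β ∘ ν = ζ but ν ∘ β = μ, so β does not.
Collecting the elements that commute with ν: C(ν) = {η, ν, ξ, χ}.

{η, ν, ξ, χ}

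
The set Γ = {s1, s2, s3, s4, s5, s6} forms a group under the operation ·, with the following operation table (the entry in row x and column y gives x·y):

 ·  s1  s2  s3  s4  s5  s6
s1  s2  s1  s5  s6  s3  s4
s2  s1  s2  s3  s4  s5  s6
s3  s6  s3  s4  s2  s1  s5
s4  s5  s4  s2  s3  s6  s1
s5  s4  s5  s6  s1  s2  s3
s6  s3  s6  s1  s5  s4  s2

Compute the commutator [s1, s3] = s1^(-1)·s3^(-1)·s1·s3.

Identity is s2; from the table s1^(-1) = s1 and s3^(-1) = s4.
s1·s4 = s6
s6·s1 = s3
s3·s3 = s4

s4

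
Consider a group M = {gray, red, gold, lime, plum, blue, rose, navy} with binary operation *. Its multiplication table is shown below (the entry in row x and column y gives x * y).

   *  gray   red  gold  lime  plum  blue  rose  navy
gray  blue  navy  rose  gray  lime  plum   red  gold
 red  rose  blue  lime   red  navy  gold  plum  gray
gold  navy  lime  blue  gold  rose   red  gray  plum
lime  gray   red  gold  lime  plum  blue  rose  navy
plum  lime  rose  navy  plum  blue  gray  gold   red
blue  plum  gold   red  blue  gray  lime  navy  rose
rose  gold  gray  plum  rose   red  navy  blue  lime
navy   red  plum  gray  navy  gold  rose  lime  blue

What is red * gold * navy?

red * gold = lime
lime * navy = navy

navy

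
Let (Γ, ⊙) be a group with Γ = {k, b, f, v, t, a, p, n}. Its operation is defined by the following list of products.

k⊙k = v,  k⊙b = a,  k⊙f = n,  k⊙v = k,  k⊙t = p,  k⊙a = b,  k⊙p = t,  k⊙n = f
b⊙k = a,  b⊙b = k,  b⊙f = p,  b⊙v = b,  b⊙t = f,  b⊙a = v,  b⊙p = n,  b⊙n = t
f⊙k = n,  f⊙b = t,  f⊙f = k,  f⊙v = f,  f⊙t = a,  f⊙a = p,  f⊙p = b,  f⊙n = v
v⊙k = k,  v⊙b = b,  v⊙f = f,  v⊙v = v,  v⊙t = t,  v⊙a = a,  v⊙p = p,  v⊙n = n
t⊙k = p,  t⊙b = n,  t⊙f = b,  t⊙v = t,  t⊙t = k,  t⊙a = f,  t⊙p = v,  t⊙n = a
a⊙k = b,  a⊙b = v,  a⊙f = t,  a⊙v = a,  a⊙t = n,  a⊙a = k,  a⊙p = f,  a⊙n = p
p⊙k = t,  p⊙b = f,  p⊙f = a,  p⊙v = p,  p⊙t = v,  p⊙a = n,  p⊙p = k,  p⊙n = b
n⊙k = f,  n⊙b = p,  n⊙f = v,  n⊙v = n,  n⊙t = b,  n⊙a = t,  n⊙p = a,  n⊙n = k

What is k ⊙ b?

a

Read row k, column b: k ⊙ b = a.
(Structurally, Γ here is isomorphic to the quaternion group Q_8.)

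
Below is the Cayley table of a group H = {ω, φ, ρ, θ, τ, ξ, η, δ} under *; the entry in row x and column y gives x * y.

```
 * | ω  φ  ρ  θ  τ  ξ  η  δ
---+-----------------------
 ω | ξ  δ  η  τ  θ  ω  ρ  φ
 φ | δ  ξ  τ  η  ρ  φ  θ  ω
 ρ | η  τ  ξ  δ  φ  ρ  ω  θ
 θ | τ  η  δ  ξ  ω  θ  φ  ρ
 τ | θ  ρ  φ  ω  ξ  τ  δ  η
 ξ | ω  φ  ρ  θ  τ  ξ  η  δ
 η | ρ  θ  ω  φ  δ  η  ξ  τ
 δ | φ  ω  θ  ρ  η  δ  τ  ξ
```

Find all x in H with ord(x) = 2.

{δ, η, θ, ρ, τ, φ, ω}

Identity is ξ. Compute the order of each non-identity element by repeated multiplication:
  ω: ω → ξ  (order 2)
  φ: φ → ξ  (order 2)
  ρ: ρ → ξ  (order 2)
  θ: θ → ξ  (order 2)
  τ: τ → ξ  (order 2)
  η: η → ξ  (order 2)
  δ: δ → ξ  (order 2)
Elements of order 2: {δ, η, θ, ρ, τ, φ, ω}.
(Structurally, H here is isomorphic to the elementary abelian group (Z_2)^3.)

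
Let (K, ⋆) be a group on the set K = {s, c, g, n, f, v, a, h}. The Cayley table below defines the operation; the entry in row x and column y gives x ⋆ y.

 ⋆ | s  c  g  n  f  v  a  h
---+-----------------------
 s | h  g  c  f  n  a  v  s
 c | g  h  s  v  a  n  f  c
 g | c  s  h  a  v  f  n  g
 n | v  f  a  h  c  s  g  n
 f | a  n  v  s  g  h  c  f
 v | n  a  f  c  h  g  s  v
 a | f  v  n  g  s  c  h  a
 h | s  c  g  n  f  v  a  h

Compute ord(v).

4

The identity element is h (its row matches the header).
v^1 = v
v^2 = v ⋆ v = g
v^3 = g ⋆ v = f
v^4 = f ⋆ v = h
The first power of v equal to the identity is v^4, so ord(v) = 4.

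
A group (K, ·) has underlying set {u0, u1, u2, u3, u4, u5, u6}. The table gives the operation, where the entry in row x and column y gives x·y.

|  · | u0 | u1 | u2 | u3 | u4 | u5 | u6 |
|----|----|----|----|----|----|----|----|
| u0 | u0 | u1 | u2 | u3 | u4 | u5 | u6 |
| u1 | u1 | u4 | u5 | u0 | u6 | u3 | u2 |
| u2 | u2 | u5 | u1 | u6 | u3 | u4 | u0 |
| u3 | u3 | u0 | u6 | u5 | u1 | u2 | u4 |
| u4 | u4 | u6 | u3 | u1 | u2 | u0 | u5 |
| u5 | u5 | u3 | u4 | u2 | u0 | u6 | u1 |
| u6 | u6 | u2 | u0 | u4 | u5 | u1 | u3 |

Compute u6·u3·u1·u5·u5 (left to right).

u6·u3 = u4
u4·u1 = u6
u6·u5 = u1
u1·u5 = u3

u3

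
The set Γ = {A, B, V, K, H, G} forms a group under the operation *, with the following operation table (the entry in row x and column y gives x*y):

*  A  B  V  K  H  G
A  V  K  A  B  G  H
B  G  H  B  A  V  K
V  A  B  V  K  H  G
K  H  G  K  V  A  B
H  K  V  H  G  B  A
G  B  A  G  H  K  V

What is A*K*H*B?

A*K = B
B*H = V
V*B = B

B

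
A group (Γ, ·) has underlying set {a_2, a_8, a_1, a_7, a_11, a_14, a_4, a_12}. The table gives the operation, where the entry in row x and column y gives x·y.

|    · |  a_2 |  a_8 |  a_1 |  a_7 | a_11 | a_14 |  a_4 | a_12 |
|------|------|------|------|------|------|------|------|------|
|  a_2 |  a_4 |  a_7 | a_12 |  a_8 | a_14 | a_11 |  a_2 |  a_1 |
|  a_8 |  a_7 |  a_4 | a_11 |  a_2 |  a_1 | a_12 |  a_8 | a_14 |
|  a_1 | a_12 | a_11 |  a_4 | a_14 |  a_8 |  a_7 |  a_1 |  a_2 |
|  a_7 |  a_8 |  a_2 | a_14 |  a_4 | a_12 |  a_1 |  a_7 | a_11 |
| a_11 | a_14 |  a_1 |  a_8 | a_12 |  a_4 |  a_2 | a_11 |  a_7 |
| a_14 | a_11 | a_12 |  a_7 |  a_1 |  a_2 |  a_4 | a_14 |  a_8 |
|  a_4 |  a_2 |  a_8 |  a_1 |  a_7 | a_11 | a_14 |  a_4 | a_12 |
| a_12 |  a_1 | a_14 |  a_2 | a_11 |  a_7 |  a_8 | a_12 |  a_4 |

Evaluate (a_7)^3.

a_7^1 = a_7
a_7^2 = a_7·a_7 = a_4
a_7^3 = a_4·a_7 = a_7

a_7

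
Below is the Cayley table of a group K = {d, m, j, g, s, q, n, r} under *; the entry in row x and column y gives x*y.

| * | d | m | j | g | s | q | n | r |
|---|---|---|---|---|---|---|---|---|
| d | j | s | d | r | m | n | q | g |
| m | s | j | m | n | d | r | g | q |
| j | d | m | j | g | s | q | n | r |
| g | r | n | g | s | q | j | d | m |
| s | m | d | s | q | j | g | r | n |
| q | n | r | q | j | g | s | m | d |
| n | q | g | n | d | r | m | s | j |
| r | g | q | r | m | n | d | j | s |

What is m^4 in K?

m^1 = m
m^2 = m*m = j
m^3 = j*m = m
m^4 = m*m = j
(Structurally, K here is isomorphic to Z_2 x Z_4.)

j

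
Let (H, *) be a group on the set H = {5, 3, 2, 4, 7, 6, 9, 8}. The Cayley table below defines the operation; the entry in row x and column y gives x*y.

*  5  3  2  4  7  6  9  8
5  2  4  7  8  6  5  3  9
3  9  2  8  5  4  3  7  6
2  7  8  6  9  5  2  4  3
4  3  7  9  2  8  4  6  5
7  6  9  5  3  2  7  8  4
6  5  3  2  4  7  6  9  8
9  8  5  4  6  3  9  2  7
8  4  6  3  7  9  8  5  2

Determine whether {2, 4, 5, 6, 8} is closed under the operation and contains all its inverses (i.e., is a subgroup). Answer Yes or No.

No

2*5 = 7, which is not in {2, 4, 5, 6, 8}.
The subset is not closed under *, so it is not a subgroup.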